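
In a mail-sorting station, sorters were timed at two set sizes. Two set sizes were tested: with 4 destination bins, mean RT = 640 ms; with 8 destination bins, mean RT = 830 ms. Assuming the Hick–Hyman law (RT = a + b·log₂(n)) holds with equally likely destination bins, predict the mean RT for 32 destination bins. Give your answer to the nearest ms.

Fit slope and intercept:
  b = (830 − 640) / (log₂ 8 − log₂ 4) = 190 / (3 − 2) = 190 ms/bit
  a = 640 − 190 × 2 = 260 ms
Then RT(32) = 260 + 190 × log₂ 32 = 260 + 190 × 5 ≈ 1210.000 ms.

1210 ms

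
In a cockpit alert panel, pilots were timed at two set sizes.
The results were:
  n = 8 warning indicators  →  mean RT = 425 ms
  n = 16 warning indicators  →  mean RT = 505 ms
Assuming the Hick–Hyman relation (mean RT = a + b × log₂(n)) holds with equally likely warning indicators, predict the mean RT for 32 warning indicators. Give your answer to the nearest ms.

585 ms

Solve the two-equation system in a and b:
  b = (505 − 425) / (log₂ 16 − log₂ 8) = 80 / (4 − 3) = 80 ms/bit
  a = 425 − 80 × 3 = 185 ms
Then RT(32) = 185 + 80 × log₂ 32 = 185 + 80 × 5 ≈ 585.000 ms.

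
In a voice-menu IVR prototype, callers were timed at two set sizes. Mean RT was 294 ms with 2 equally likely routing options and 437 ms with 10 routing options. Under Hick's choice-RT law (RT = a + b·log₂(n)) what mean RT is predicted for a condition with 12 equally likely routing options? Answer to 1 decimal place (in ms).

453.2 ms

Solve the two-equation system in a and b:
  b = (437 − 294) / (log₂ 10 − log₂ 2) = 143 / (3.3219 − 1) = 61.587 ms/bit
  a = 294 − 61.587 × 1 = 232.413 ms
Then RT(12) = 232.413 + 61.587 × log₂ 12 = 232.413 + 61.587 × 3.5850 ≈ 453.199 ms.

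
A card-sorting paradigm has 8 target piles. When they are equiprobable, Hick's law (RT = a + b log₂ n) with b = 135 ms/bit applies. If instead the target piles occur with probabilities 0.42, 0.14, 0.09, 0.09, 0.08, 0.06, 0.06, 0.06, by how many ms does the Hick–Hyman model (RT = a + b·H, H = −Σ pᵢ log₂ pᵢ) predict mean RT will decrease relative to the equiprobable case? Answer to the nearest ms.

58 ms

Equiprobable entropy H₀ = log₂ 8 = 3.0000 bits.
Skewed entropy H = −Σ pᵢ log₂ pᵢ = 2.5702 bits.
ΔRT = b·(H₀ − H) = 135 × 0.4298 = 58.03 ms.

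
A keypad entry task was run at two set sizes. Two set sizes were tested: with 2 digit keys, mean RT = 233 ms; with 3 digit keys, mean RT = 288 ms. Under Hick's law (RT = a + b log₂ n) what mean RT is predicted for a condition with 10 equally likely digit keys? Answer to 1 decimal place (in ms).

With log₂ n on the abscissa the relation is linear; from the two conditions:
  b = (288 − 233) / (log₂ 3 − log₂ 2) = 55 / (1.5850 − 1) = 94.023 ms/bit
  a = 233 − 94.023 × 1 = 138.977 ms
Then RT(10) = 138.977 + 94.023 × log₂ 10 = 138.977 + 94.023 × 3.3219 ≈ 451.315 ms.

451.3 ms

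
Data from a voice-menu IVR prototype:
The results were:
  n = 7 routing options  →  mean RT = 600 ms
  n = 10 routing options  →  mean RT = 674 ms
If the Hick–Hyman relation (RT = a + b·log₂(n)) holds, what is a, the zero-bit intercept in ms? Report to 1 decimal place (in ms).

196.3 ms

b = (RT₂ − RT₁)/(log₂ n₂ − log₂ n₁) = (674 − 600)/(3.3219 − 2.8074) = 143.809 ms/bit.
a = RT₁ − b·log₂ n₁ = 600 − 143.809 × 2.8074 = 196.278 ms.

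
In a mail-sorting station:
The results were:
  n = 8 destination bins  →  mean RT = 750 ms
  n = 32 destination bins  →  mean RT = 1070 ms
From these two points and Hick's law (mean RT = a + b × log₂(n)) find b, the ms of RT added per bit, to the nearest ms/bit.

Slope: b = (1070 − 750) / (log₂ 32 − log₂ 8) = 320/2.0000 = 160 ms/bit.

160 ms/bit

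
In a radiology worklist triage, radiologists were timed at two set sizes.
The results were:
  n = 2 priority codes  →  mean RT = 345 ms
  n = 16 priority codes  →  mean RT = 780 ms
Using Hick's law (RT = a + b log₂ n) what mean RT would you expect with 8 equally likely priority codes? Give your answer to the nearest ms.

Fit slope and intercept:
  b = (780 − 345) / (log₂ 16 − log₂ 2) = 435 / (4 − 1) = 145 ms/bit
  a = 345 − 145 × 1 = 200 ms
Then RT(8) = 200 + 145 × log₂ 8 = 200 + 145 × 3 ≈ 635.000 ms.

635 ms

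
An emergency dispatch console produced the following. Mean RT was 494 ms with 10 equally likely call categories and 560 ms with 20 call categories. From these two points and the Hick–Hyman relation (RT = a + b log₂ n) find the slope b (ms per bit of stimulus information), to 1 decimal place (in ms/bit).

Slope: b = (560 − 494) / (log₂ 20 − log₂ 10) = 66/1.0000 = 66.000 ms/bit.

66.0 ms/bit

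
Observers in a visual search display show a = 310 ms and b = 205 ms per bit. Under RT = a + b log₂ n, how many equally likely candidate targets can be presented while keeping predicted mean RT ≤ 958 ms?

8

205·log₂ n ≤ 958 − 310 = 648, giving log₂ n ≤ 3.1610 and n ≤ 8.944. The largest whole number is 8.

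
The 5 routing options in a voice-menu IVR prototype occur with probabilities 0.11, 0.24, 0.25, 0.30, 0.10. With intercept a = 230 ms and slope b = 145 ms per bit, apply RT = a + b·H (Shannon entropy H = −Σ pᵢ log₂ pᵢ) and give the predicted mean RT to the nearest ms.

H = 0.11·log₂(1/0.11) + 0.24·log₂(1/0.24) + 0.25·log₂(1/0.25) + 0.30·log₂(1/0.30) + 0.10·log₂(1/0.10) = 2.1977 bits.
RT = 230 + 145 × 2.1977 = 548.67 ms.

549 ms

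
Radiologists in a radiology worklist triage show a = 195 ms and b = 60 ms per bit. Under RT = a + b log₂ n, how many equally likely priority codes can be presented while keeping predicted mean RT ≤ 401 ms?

60·log₂ n ≤ 401 − 195 = 206, giving log₂ n ≤ 3.4333 and n ≤ 10.803. The largest whole number is 10.

10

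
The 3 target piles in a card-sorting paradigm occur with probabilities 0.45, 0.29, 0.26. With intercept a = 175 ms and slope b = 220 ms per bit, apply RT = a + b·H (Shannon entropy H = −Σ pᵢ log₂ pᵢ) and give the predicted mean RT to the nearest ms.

514 ms

Entropy contributions −pᵢ log₂ pᵢ: 0.5184, 0.5179, 0.5053; sum H = 1.5416 bits.
RT = a + bH = 175 + 220·1.5416 = 514.15 ms.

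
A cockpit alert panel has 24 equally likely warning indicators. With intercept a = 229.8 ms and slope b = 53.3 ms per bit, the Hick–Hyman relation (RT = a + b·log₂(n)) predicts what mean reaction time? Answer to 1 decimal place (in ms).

474.2 ms

log₂(24) = 4.5850 bits, so RT = 229.8 + 53.3 × 4.5850 ≈ 474.179 ms.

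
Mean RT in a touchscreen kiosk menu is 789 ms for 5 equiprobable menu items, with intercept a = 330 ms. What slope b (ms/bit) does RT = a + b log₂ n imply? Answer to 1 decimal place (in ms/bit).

b = (789 − 330) / log₂(5) = 459 / 2.3219 = 197.681 ms/bit.

197.7 ms/bit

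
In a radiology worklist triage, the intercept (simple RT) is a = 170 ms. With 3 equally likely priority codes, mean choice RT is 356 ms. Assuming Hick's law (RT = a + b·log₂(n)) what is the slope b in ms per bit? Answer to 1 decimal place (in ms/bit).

117.4 ms/bit

b = (356 − 170) / log₂(3) = 186 / 1.5850 = 117.353 ms/bit.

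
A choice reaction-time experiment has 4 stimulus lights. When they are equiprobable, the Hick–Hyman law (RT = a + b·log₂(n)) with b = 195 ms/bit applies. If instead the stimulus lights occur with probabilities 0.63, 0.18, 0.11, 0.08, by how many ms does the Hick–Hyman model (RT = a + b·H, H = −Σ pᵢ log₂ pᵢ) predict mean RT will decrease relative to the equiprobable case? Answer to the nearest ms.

96 ms

Equiprobable entropy H₀ = log₂ 4 = 2.0000 bits.
Skewed entropy H = −Σ pᵢ log₂ pᵢ = 1.5070 bits.
ΔRT = b·(H₀ − H) = 195 × 0.4930 = 96.13 ms.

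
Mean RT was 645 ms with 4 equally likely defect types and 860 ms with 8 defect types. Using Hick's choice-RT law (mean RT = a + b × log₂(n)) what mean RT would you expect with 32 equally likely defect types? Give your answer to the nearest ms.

1290 ms

RT is linear in log₂ n, so two points fix the line:
  b = (860 − 645) / (log₂ 8 − log₂ 4) = 215 / (3 − 2) = 215 ms/bit
  a = 645 − 215 × 2 = 215 ms
Then RT(32) = 215 + 215 × log₂ 32 = 215 + 215 × 5 ≈ 1290.000 ms.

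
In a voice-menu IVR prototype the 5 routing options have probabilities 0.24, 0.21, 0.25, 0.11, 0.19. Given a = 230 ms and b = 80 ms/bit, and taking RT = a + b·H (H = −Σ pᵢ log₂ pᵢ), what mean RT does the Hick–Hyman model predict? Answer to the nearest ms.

412 ms

H = 0.24·log₂(1/0.24) + 0.21·log₂(1/0.21) + 0.25·log₂(1/0.25) + 0.11·log₂(1/0.11) + 0.19·log₂(1/0.19) = 2.2725 bits.
RT = 230 + 80 × 2.2725 = 411.80 ms.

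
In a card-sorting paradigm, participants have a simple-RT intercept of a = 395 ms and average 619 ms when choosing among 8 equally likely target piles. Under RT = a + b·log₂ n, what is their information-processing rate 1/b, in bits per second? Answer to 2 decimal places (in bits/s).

13.39 bits/s

Choice component = 619 − 395 = 224 ms over log₂(8) = 3 bits.
b = 224 / 3 = 74.667 ms/bit, so 1/b = 13.393 bits/s.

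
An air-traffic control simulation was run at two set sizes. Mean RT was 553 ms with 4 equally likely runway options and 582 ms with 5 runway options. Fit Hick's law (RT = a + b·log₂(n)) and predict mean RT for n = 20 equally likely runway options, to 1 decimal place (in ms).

762.2 ms

RT is linear in log₂ n, so two points fix the line:
  b = (582 − 553) / (log₂ 5 − log₂ 4) = 29 / (2.3219 − 2) = 90.082 ms/bit
  a = 553 − 90.082 × 2 = 372.836 ms
Then RT(20) = 372.836 + 90.082 × log₂ 20 = 372.836 + 90.082 × 4.3219 ≈ 762.164 ms.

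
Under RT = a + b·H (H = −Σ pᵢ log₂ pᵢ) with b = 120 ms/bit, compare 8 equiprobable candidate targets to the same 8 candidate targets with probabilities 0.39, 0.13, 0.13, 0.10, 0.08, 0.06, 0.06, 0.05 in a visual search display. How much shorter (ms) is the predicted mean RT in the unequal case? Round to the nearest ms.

Equiprobable entropy H₀ = log₂ 8 = 3.0000 bits.
Skewed entropy H = −Σ pᵢ log₂ pᵢ = 2.6220 bits.
ΔRT = b·(H₀ − H) = 120 × 0.3780 = 45.37 ms.

45 ms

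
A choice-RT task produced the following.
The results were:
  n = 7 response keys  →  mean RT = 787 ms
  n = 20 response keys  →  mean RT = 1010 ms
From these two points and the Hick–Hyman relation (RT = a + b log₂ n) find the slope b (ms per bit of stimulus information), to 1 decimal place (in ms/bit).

The slope on a log₂ axis is (1010 − 787) / (4.3219 − 2.8074) = 147.236 ms/bit.

147.2 ms/bit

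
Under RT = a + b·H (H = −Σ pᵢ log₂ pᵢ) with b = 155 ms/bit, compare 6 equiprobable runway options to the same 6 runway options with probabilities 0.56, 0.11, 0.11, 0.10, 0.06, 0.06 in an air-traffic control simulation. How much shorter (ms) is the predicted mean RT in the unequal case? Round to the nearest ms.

Equiprobable entropy H₀ = log₂ 6 = 2.5850 bits.
Skewed entropy H = −Σ pᵢ log₂ pᵢ = 1.9883 bits.
ΔRT = b·(H₀ − H) = 155 × 0.5967 = 92.49 ms.

92 ms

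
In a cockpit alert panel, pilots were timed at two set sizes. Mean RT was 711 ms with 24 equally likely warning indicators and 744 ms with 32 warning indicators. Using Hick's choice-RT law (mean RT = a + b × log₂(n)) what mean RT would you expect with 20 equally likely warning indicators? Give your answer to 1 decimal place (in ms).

690.1 ms

With log₂ n on the abscissa the relation is linear; from the two conditions:
  b = (744 − 711) / (log₂ 32 − log₂ 24) = 33 / (5 − 4.5850) = 79.511 ms/bit
  a = 711 − 79.511 × 4.5850 = 346.446 ms
Then RT(20) = 346.446 + 79.511 × log₂ 20 = 346.446 + 79.511 × 4.3219 ≈ 690.086 ms.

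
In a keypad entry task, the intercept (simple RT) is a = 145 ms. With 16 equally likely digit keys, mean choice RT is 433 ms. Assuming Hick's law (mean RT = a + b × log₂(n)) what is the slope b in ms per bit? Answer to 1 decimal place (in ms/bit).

72.0 ms/bit

16 alternatives carry log₂ 16 = 4 bits; the choice cost is 433 − 145 = 288 ms, so b = 288/4 = 72.000 ms/bit.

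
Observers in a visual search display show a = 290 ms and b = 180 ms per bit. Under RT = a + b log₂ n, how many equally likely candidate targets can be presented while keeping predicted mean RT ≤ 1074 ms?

180·log₂ n ≤ 1074 − 290 = 784, giving log₂ n ≤ 4.3556 and n ≤ 20.472. The largest whole number is 20.

20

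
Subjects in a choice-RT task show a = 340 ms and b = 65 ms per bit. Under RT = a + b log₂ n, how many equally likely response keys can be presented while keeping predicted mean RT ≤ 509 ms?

65·log₂ n ≤ 509 − 340 = 169, giving log₂ n ≤ 2.6000 and n ≤ 6.063. The largest whole number is 6.

6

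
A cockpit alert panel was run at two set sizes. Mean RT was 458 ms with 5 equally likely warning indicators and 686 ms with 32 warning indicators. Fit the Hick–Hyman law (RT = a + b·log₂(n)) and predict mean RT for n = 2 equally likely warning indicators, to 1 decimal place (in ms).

With log₂ n on the abscissa the relation is linear; from the two conditions:
  b = (686 − 458) / (log₂ 32 − log₂ 5) = 228 / (5 − 2.3219) = 85.136 ms/bit
  a = 458 − 85.136 × 2.3219 = 260.321 ms
Then RT(2) = 260.321 + 85.136 × log₂ 2 = 260.321 + 85.136 × 1 ≈ 345.456 ms.

345.5 ms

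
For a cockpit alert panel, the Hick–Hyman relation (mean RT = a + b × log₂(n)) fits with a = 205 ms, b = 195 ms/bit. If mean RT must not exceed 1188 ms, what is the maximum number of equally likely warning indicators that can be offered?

195·log₂ n ≤ 1188 − 205 = 983, giving log₂ n ≤ 5.0410 and n ≤ 32.923. The largest whole number is 32.

32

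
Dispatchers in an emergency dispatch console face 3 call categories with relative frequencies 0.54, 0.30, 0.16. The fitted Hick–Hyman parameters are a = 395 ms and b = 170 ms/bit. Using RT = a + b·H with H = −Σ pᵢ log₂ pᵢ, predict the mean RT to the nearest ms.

Entropy contributions −pᵢ log₂ pᵢ: 0.4800, 0.5211, 0.4230; sum H = 1.4241 bits.
RT = a + bH = 395 + 170·1.4241 = 637.11 ms.

637 ms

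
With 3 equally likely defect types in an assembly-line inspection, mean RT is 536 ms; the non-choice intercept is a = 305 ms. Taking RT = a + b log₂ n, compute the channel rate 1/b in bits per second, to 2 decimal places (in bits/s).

Choice component = 536 − 305 = 231 ms over log₂(3) = 1.5850 bits.
b = 231 / 1.5850 = 145.745 ms/bit, so 1/b = 6.861 bits/s.

6.86 bits/s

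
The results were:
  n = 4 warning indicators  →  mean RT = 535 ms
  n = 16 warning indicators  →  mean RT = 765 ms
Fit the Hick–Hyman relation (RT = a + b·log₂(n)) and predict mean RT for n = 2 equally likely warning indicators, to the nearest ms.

RT is linear in log₂ n, so two points fix the line:
  b = (765 − 535) / (log₂ 16 − log₂ 4) = 230 / (4 − 2) = 115 ms/bit
  a = 535 − 115 × 2 = 305 ms
Then RT(2) = 305 + 115 × log₂ 2 = 305 + 115 × 1 ≈ 420.000 ms.

420 ms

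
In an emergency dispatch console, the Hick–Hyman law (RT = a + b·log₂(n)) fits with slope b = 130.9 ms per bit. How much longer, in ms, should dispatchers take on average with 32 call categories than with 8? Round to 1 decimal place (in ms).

Only the slope matters, since a is common to both: ΔRT = b·log₂(n₂/n₁).
log₂(32) − log₂(8) = log₂(32/8) = log₂(4) = 2.
ΔRT = 130.9 × 2.0000 = 261.800 ms.

261.8 ms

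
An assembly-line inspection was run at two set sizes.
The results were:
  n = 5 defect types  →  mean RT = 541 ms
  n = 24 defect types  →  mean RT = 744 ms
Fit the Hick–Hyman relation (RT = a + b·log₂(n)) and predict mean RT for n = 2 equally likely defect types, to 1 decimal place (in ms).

422.4 ms

With log₂ n on the abscissa the relation is linear; from the two conditions:
  b = (744 − 541) / (log₂ 24 − log₂ 5) = 203 / (4.5850 − 2.3219) = 89.703 ms/bit
  a = 541 − 89.703 × 2.3219 = 332.717 ms
Then RT(2) = 332.717 + 89.703 × log₂ 2 = 332.717 + 89.703 × 1 ≈ 422.420 ms.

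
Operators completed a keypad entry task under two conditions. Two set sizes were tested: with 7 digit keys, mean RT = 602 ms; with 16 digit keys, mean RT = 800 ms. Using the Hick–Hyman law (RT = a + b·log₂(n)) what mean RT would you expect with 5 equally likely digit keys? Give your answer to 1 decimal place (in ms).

With log₂ n on the abscissa the relation is linear; from the two conditions:
  b = (800 − 602) / (log₂ 16 − log₂ 7) = 198 / (4 − 2.8074) = 166.018 ms/bit
  a = 602 − 166.018 × 2.8074 = 135.930 ms
Then RT(5) = 135.930 + 166.018 × log₂ 5 = 135.930 + 166.018 × 2.3219 ≈ 521.411 ms.

521.4 ms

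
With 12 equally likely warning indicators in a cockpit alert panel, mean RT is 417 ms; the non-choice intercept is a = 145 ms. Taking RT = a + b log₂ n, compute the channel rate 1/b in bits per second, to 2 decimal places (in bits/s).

13.18 bits/s

Choice component = 417 − 145 = 272 ms over log₂(12) = 3.5850 bits.
b = 272 / 3.5850 = 75.872 ms/bit, so 1/b = 13.180 bits/s.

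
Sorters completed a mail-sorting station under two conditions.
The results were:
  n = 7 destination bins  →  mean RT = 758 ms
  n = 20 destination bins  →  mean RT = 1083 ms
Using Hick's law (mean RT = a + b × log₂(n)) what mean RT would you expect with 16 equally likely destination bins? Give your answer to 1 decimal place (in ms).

Fit slope and intercept:
  b = (1083 − 758) / (log₂ 20 − log₂ 7) = 325 / (4.3219 − 2.8074) = 214.582 ms/bit
  a = 758 − 214.582 × 2.8074 = 155.592 ms
Then RT(16) = 155.592 + 214.582 × log₂ 16 = 155.592 + 214.582 × 4 ≈ 1013.920 ms.

1013.9 ms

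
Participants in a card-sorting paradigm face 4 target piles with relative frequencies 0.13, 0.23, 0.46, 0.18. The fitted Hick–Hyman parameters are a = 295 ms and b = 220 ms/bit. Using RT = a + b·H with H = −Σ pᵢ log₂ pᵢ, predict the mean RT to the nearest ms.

698 ms

Entropy contributions −pᵢ log₂ pᵢ: 0.3826, 0.4877, 0.5153, 0.4453; sum H = 1.8310 bits.
RT = a + bH = 295 + 220·1.8310 = 697.81 ms.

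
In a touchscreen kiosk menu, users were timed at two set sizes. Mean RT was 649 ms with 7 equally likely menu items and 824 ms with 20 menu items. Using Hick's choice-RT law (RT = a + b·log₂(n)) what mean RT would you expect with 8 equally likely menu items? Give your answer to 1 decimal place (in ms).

671.3 ms

Fit slope and intercept:
  b = (824 − 649) / (log₂ 20 − log₂ 7) = 175 / (4.3219 − 2.8074) = 115.544 ms/bit
  a = 649 − 115.544 × 2.8074 = 324.627 ms
Then RT(8) = 324.627 + 115.544 × log₂ 8 = 324.627 + 115.544 × 3 ≈ 671.259 ms.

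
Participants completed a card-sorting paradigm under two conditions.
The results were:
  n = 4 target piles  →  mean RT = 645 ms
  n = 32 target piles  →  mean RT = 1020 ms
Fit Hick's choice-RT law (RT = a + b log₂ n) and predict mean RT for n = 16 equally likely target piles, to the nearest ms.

895 ms

Fit slope and intercept:
  b = (1020 − 645) / (log₂ 32 − log₂ 4) = 375 / (5 − 2) = 125 ms/bit
  a = 645 − 125 × 2 = 395 ms
Then RT(16) = 395 + 125 × log₂ 16 = 395 + 125 × 4 ≈ 895.000 ms.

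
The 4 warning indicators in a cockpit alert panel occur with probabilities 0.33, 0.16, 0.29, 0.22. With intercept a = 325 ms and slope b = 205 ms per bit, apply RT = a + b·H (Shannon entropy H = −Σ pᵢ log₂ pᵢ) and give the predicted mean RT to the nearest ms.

H = 0.33·log₂(1/0.33) + 0.16·log₂(1/0.16) + 0.29·log₂(1/0.29) + 0.22·log₂(1/0.22) = 1.9493 bits.
RT = 325 + 205 × 1.9493 = 724.61 ms.

725 ms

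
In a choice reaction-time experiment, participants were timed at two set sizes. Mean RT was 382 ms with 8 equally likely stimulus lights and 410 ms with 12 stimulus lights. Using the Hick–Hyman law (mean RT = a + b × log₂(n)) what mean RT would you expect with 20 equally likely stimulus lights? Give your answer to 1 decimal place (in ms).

445.3 ms

With log₂ n on the abscissa the relation is linear; from the two conditions:
  b = (410 − 382) / (log₂ 12 − log₂ 8) = 28 / (3.5850 − 3) = 47.866 ms/bit
  a = 382 − 47.866 × 3 = 238.401 ms
Then RT(20) = 238.401 + 47.866 × log₂ 20 = 238.401 + 47.866 × 4.3219 ≈ 445.276 ms.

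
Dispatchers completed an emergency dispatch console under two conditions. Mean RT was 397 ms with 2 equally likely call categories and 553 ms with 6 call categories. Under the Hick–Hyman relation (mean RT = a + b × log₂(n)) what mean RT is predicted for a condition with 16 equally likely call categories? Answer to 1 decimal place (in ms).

692.3 ms

RT is linear in log₂ n, so two points fix the line:
  b = (553 − 397) / (log₂ 6 − log₂ 2) = 156 / (2.5850 − 1) = 98.425 ms/bit
  a = 397 − 98.425 × 1 = 298.575 ms
Then RT(16) = 298.575 + 98.425 × log₂ 16 = 298.575 + 98.425 × 4 ≈ 692.275 ms.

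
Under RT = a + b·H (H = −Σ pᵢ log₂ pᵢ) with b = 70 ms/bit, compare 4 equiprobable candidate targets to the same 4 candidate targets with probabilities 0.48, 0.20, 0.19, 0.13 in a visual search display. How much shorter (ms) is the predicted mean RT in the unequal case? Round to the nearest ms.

Equiprobable entropy H₀ = log₂ 4 = 2.0000 bits.
Skewed entropy H = −Σ pᵢ log₂ pᵢ = 1.8105 bits.
ΔRT = b·(H₀ − H) = 70 × 0.1895 = 13.26 ms.

13 ms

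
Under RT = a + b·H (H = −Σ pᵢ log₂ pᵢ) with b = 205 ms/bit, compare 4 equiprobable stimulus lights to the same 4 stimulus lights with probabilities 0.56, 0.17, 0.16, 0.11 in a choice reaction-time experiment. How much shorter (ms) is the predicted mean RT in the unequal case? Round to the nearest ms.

Equiprobable entropy H₀ = log₂ 4 = 2.0000 bits.
Skewed entropy H = −Σ pᵢ log₂ pᵢ = 1.6763 bits.
ΔRT = b·(H₀ − H) = 205 × 0.3237 = 66.35 ms.

66 ms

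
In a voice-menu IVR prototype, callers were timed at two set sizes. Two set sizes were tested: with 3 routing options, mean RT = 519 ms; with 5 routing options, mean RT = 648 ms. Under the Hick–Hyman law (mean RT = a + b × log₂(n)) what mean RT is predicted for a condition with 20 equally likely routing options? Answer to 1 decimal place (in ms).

Solve the two-equation system in a and b:
  b = (648 − 519) / (log₂ 5 − log₂ 3) = 129 / (2.3219 − 1.5850) = 175.042 ms/bit
  a = 519 − 175.042 × 1.5850 = 241.565 ms
Then RT(20) = 241.565 + 175.042 × log₂ 20 = 241.565 + 175.042 × 4.3219 ≈ 998.084 ms.

998.1 ms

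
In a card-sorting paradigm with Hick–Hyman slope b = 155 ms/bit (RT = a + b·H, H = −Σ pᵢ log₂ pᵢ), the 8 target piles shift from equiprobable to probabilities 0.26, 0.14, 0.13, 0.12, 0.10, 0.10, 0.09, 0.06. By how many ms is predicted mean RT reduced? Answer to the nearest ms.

20 ms

Equiprobable entropy H₀ = log₂ 8 = 3.0000 bits.
Skewed entropy H = −Σ pᵢ log₂ pᵢ = 2.8727 bits.
ΔRT = b·(H₀ − H) = 155 × 0.1273 = 19.73 ms.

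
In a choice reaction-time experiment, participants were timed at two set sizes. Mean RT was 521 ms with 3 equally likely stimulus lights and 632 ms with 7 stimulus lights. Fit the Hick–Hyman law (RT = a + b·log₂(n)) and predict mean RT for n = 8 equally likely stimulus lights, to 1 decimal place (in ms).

649.5 ms

RT is linear in log₂ n, so two points fix the line:
  b = (632 − 521) / (log₂ 7 − log₂ 3) = 111 / (2.8074 − 1.5850) = 90.806 ms/bit
  a = 521 − 90.806 × 1.5850 = 377.077 ms
Then RT(8) = 377.077 + 90.806 × log₂ 8 = 377.077 + 90.806 × 3 ≈ 649.493 ms.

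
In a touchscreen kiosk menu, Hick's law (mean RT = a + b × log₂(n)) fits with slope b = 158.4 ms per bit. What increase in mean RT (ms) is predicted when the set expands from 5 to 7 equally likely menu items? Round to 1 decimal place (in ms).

76.9 ms

Only the slope matters, since a is common to both: ΔRT = b·log₂(n₂/n₁).
log₂(7) − log₂(5) = 2.8074 − 2.3219 = 0.4854.
ΔRT = 158.4 × 0.4854 = 76.892 ms.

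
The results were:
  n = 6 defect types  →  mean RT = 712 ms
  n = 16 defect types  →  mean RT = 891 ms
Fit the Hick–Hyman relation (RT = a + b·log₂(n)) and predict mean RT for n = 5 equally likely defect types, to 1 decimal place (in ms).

678.7 ms

Solve the two-equation system in a and b:
  b = (891 − 712) / (log₂ 16 − log₂ 6) = 179 / (4 − 2.5850) = 126.498 ms/bit
  a = 712 − 126.498 × 2.5850 = 385.006 ms
Then RT(5) = 385.006 + 126.498 × log₂ 5 = 385.006 + 126.498 × 2.3219 ≈ 678.727 ms.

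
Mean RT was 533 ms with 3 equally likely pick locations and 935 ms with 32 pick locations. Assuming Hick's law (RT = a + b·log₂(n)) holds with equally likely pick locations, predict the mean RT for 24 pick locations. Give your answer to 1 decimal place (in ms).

With log₂ n on the abscissa the relation is linear; from the two conditions:
  b = (935 − 533) / (log₂ 32 − log₂ 3) = 402 / (5 − 1.5850) = 117.715 ms/bit
  a = 533 − 117.715 × 1.5850 = 346.427 ms
Then RT(24) = 346.427 + 117.715 × log₂ 24 = 346.427 + 117.715 × 4.5850 ≈ 886.144 ms.

886.1 ms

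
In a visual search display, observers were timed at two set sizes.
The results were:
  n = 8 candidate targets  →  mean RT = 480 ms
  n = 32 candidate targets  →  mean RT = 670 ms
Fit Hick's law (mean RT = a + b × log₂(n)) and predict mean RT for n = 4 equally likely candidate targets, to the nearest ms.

Fit slope and intercept:
  b = (670 − 480) / (log₂ 32 − log₂ 8) = 190 / (5 − 3) = 95 ms/bit
  a = 480 − 95 × 3 = 195 ms
Then RT(4) = 195 + 95 × log₂ 4 = 195 + 95 × 2 ≈ 385.000 ms.

385 ms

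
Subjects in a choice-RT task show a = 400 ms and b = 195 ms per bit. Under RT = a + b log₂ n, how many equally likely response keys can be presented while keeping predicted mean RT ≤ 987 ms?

Information budget: (987 − 400)/195 = 3.0103 bits, so n ≤ 2^3.0103 = 8.057 → at most 8.

8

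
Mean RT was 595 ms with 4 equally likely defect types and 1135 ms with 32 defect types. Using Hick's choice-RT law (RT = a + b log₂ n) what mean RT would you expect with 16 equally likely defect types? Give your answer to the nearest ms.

955 ms

With log₂ n on the abscissa the relation is linear; from the two conditions:
  b = (1135 − 595) / (log₂ 32 − log₂ 4) = 540 / (5 − 2) = 180 ms/bit
  a = 595 − 180 × 2 = 235 ms
Then RT(16) = 235 + 180 × log₂ 16 = 235 + 180 × 4 ≈ 955.000 ms.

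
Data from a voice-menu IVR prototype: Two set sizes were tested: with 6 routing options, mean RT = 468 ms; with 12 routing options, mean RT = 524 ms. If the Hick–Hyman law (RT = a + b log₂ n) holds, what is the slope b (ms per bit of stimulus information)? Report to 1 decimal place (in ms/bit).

56.0 ms/bit

The slope on a log₂ axis is (524 − 468) / (3.5850 − 2.5850) = 56.000 ms/bit.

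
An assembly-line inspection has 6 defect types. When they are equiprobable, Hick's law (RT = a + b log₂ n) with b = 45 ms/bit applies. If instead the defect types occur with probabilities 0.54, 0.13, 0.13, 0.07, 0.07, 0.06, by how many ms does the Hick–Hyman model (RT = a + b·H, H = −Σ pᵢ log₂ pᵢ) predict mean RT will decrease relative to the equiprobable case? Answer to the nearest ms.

Equiprobable entropy H₀ = log₂ 6 = 2.5850 bits.
Skewed entropy H = −Σ pᵢ log₂ pᵢ = 2.0260 bits.
ΔRT = b·(H₀ − H) = 45 × 0.5590 = 25.15 ms.

25 ms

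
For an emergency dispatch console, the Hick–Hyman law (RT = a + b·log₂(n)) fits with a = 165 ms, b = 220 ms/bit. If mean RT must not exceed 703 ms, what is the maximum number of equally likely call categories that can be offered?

220·log₂ n ≤ 703 − 165 = 538, giving log₂ n ≤ 2.4455 and n ≤ 5.447. The largest whole number is 5.

5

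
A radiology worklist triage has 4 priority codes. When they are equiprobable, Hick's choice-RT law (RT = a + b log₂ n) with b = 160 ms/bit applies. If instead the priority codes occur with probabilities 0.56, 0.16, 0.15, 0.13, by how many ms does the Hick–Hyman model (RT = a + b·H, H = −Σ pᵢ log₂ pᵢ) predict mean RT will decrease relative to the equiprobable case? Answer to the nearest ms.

Equiprobable entropy H₀ = log₂ 4 = 2.0000 bits.
Skewed entropy H = −Σ pᵢ log₂ pᵢ = 1.6846 bits.
ΔRT = b·(H₀ − H) = 160 × 0.3154 = 50.46 ms.

50 ms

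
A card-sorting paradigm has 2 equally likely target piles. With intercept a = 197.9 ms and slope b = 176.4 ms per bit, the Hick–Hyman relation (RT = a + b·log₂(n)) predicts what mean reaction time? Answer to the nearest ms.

374 ms

log₂(2) = 1 bits, so RT = 197.9 + 176.4 × 1 ≈ 374.300 ms.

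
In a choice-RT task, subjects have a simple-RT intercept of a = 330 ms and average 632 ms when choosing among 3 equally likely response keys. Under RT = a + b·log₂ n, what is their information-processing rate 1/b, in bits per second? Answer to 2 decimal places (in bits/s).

5.25 bits/s

b = (632 − 330)/log₂ 3 = 302/1.5850 = 190.541 ms per bit = 0.19054 s/bit; the reciprocal is 5.248 bits/s.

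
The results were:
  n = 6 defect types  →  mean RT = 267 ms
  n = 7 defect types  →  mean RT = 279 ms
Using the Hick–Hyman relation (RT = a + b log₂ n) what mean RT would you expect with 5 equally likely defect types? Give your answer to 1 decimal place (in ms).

252.8 ms

Fit slope and intercept:
  b = (279 − 267) / (log₂ 7 − log₂ 6) = 12 / (2.8074 − 2.5850) = 53.959 ms/bit
  a = 267 − 53.959 × 2.5850 = 127.519 ms
Then RT(5) = 127.519 + 53.959 × log₂ 5 = 127.519 + 53.959 × 2.3219 ≈ 252.807 ms.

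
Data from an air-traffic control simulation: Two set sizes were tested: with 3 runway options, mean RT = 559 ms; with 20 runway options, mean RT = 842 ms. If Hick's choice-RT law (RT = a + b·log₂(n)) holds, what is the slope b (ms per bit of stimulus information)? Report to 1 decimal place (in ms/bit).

103.4 ms/bit

b = (RT₂ − RT₁)/(log₂ n₂ − log₂ n₁) = (842 − 559)/(4.3219 − 1.5850) = 103.399 ms/bit.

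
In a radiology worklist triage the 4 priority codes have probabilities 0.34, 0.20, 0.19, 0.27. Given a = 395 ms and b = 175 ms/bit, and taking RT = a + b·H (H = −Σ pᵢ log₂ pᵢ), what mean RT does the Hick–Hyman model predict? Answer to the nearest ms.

H = 0.34·log₂(1/0.34) + 0.20·log₂(1/0.20) + 0.19·log₂(1/0.19) + 0.27·log₂(1/0.27) = 1.9588 bits.
RT = 395 + 175 × 1.9588 = 737.79 ms.

738 ms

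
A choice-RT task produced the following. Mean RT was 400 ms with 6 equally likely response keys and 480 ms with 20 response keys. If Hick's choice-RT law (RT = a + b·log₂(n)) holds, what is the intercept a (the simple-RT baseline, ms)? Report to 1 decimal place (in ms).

Slope: b = (480 − 400) / (log₂ 20 − log₂ 6) = 80/1.7370 = 46.057 ms/bit.
a = RT₁ − b·log₂ n₁ = 400 − 46.057 × 2.5850 = 280.944 ms.

280.9 ms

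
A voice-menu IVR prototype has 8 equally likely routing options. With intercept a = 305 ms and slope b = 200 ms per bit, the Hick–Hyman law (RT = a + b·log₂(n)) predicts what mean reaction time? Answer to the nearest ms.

905 ms

log₂(8) = 3 bits, so RT = 305 + 200 × 3 ≈ 905.000 ms.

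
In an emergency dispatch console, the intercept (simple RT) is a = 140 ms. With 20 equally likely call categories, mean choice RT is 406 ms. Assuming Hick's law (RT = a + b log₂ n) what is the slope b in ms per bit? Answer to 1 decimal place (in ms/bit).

61.5 ms/bit

20 alternatives carry log₂ 20 = 4.3219 bits; the choice cost is 406 − 140 = 266 ms, so b = 266/4.3219 = 61.547 ms/bit.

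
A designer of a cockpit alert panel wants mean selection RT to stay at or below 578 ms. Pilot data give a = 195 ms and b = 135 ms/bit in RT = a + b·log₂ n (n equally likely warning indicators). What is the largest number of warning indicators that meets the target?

135·log₂ n ≤ 578 − 195 = 383, giving log₂ n ≤ 2.8370 and n ≤ 7.146. The largest whole number is 7.

7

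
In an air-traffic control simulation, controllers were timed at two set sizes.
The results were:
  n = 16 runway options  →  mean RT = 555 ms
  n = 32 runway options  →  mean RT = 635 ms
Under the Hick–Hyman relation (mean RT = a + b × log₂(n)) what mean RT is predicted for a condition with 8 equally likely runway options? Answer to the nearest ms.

475 ms

Solve the two-equation system in a and b:
  b = (635 − 555) / (log₂ 32 − log₂ 16) = 80 / (5 − 4) = 80 ms/bit
  a = 555 − 80 × 4 = 235 ms
Then RT(8) = 235 + 80 × log₂ 8 = 235 + 80 × 3 ≈ 475.000 ms.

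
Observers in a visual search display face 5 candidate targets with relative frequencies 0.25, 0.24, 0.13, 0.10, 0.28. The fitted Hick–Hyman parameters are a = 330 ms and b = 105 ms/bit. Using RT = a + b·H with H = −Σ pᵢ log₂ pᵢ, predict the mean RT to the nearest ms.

563 ms

H = 0.25·log₂(1/0.25) + 0.24·log₂(1/0.24) + 0.13·log₂(1/0.13) + 0.10·log₂(1/0.10) + 0.28·log₂(1/0.28) = 2.2232 bits.
RT = 330 + 105 × 2.2232 = 563.44 ms.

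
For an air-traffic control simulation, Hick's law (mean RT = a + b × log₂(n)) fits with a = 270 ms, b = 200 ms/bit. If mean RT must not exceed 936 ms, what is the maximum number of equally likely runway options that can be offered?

10

Information budget: (936 − 270)/200 = 3.3300 bits, so n ≤ 2^3.3300 = 10.056 → at most 10.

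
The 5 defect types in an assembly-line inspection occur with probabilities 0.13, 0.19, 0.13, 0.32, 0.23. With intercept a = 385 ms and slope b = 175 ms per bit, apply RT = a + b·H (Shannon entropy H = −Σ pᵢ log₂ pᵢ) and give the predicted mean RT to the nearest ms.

776 ms

H = 0.13·log₂(1/0.13) + 0.19·log₂(1/0.19) + 0.13·log₂(1/0.13) + 0.32·log₂(1/0.32) + 0.23·log₂(1/0.23) = 2.2342 bits.
RT = 385 + 175 × 2.2342 = 775.99 ms.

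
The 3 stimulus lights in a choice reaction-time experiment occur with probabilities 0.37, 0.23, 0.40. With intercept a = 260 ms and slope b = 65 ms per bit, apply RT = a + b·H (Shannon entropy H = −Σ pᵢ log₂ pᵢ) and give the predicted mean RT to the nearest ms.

361 ms

H = 0.37·log₂(1/0.37) + 0.23·log₂(1/0.23) + 0.40·log₂(1/0.40) = 1.5472 bits.
RT = 260 + 65 × 1.5472 = 360.57 ms.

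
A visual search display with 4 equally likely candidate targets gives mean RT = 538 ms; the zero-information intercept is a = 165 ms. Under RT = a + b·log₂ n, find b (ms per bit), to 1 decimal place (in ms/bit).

log₂(4) = 2 bits.
b = (RT − a)/log₂ n = (538 − 165) / 2 = 186.500 ms/bit.

186.5 ms/bit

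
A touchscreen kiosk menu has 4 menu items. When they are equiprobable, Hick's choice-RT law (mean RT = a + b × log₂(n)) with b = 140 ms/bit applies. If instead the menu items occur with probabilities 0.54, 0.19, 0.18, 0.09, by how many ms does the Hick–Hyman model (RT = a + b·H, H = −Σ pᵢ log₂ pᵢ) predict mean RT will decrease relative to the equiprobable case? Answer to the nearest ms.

The RT saving is b·ΔH. Equiprobable H₀ = log₂(4) = 2.0000 bits; with the given probabilities H = 1.6932 bits.
b·(H₀ − H) = 140 × (2.0000 − 1.6932) = 42.95 ms.

43 ms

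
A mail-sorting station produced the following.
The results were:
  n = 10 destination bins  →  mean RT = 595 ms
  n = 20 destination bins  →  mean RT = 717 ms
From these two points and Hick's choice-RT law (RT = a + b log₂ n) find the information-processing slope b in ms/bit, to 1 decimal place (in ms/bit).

122.0 ms/bit

Slope: b = (717 − 595) / (log₂ 20 − log₂ 10) = 122/1.0000 = 122.000 ms/bit.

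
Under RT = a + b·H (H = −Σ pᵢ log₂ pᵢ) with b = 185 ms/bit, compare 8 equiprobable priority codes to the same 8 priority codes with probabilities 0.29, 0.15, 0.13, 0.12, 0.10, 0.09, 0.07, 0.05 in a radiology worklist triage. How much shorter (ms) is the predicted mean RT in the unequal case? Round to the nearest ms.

The RT saving is b·ΔH. Equiprobable H₀ = log₂(8) = 3.0000 bits; with the given probabilities H = 2.8077 bits.
b·(H₀ − H) = 185 × (3.0000 − 2.8077) = 35.58 ms.

36 ms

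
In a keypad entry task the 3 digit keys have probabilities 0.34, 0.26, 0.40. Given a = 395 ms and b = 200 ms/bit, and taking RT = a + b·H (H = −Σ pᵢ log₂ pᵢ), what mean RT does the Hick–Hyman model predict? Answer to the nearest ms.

H = 0.34·log₂(1/0.34) + 0.26·log₂(1/0.26) + 0.40·log₂(1/0.40) = 1.5632 bits.
RT = 395 + 200 × 1.5632 = 707.65 ms.

708 ms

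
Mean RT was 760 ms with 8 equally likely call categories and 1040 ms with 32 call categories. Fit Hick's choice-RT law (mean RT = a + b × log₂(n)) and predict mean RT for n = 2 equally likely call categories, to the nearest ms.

RT is linear in log₂ n, so two points fix the line:
  b = (1040 − 760) / (log₂ 32 − log₂ 8) = 280 / (5 − 3) = 140 ms/bit
  a = 760 − 140 × 3 = 340 ms
Then RT(2) = 340 + 140 × log₂ 2 = 340 + 140 × 1 ≈ 480.000 ms.

480 ms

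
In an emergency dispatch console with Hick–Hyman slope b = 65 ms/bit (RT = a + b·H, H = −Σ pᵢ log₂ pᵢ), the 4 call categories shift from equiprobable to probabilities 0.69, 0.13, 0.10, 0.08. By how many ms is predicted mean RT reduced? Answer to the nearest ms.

The RT saving is b·ΔH. Equiprobable H₀ = log₂(4) = 2.0000 bits; with the given probabilities H = 1.3757 bits.
b·(H₀ − H) = 65 × (2.0000 − 1.3757) = 40.58 ms.

41 ms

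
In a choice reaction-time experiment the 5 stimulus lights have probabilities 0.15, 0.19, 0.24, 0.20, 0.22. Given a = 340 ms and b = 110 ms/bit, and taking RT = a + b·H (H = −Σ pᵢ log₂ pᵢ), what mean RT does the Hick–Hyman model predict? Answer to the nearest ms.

H = 0.15·log₂(1/0.15) + 0.19·log₂(1/0.19) + 0.24·log₂(1/0.24) + 0.20·log₂(1/0.20) + 0.22·log₂(1/0.22) = 2.3049 bits.
RT = 340 + 110 × 2.3049 = 593.54 ms.

594 ms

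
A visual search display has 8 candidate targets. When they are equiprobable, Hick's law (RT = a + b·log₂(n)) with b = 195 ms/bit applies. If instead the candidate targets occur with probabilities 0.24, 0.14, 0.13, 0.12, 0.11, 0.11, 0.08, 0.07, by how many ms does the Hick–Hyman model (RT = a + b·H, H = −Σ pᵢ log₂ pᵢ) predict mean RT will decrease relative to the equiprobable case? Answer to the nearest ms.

19 ms

Equiprobable entropy H₀ = log₂ 8 = 3.0000 bits.
Skewed entropy H = −Σ pᵢ log₂ pᵢ = 2.9016 bits.
ΔRT = b·(H₀ − H) = 195 × 0.0984 = 19.19 ms.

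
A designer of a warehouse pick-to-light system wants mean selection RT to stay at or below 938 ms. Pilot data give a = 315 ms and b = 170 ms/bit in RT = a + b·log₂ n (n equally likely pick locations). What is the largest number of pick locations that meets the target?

12

170·log₂ n ≤ 938 − 315 = 623, giving log₂ n ≤ 3.6647 and n ≤ 12.682. The largest whole number is 12.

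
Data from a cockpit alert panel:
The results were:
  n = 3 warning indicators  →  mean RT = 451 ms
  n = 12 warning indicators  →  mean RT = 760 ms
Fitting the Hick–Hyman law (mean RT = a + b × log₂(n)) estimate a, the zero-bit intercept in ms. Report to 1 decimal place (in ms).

b = (RT₂ − RT₁)/(log₂ n₂ − log₂ n₁) = (760 − 451)/(3.5850 − 1.5850) = 154.500 ms/bit.
a = RT₁ − b·log₂ n₁ = 451 − 154.500 × 1.5850 = 206.123 ms.

206.1 ms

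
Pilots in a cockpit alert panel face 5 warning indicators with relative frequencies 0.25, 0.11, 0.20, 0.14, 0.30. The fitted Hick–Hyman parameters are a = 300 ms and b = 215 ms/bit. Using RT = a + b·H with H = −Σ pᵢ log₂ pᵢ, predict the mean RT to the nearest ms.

780 ms

Entropy contributions −pᵢ log₂ pᵢ: 0.5000, 0.3503, 0.4644, 0.3971, 0.5211; sum H = 2.2329 bits.
RT = a + bH = 300 + 215·2.2329 = 780.07 ms.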